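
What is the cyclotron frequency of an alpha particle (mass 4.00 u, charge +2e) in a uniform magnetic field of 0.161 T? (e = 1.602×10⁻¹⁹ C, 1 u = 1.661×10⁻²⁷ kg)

f = |q|B/(2πm).
f = (3.204×10⁻¹⁹)(0.161)/(2π·6.644×10⁻²⁷) ≈ 1.24×10⁶ Hz.

f ≈ 1.24×10⁶ Hz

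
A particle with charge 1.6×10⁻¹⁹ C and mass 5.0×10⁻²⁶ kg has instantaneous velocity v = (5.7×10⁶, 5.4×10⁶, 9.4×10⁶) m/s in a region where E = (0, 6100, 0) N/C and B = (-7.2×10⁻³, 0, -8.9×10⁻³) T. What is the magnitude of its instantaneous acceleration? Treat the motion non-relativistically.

v×B = (-4.81×10⁴, -1.70×10⁴, 3.89×10⁴) N/C.
E + v×B = (-4.81×10⁴, -1.08×10⁴, 3.89×10⁴) N/C.
F = q(E + v×B) = (1.6×10⁻¹⁹ C)·(-4.81×10⁴, -1.08×10⁴, 3.89×10⁴) = (-7.69×10⁻¹⁵, -1.74×10⁻¹⁵, 6.22×10⁻¹⁵) N.
|a| = |F|/m = 1.004×10⁻¹⁴/5.0×10⁻²⁶ ≈ 2.01×10¹¹ m/s².

|a| ≈ 2.01×10¹¹ m/s²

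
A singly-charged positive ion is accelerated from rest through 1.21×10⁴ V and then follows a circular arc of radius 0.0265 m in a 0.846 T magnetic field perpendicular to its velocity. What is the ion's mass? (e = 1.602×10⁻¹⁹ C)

Combine |q|V = ½mv² and r = mv/(|q|B): eliminate v to get m = qB²r²/(2V).
m = (1.602×10⁻¹⁹)(0.846)²(0.0265)²/(2·1.21×10⁴) ≈ 3.33×10⁻²⁷ kg.

m ≈ 3.33×10⁻²⁷ kg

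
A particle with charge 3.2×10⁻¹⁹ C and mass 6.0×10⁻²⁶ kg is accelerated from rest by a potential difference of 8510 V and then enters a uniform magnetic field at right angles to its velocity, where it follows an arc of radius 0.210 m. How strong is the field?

v = √(2|q|V/m) = √(2·3.2×10⁻¹⁹·8510/6.0×10⁻²⁶) ≈ 3.013×10⁵ m/s.
B = mv/(|q|r) = (6.0×10⁻²⁶)(3.013×10⁵)/((3.2×10⁻¹⁹)(0.210)) ≈ 0.269 T.

B ≈ 0.269 T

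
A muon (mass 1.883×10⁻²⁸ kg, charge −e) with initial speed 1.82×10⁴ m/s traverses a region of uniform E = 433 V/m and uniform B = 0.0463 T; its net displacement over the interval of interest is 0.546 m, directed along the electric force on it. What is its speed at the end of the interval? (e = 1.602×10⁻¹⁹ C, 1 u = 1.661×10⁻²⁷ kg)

v_f ≈ 6.35×10⁵ m/s

B does no work; ΔKE = |q|E d.
½mv_f² = ½mv₀² + |q|Ed = ½(1.883×10⁻²⁸)(1.82×10⁴)² + (1.602×10⁻¹⁹)(433)(0.546) ≈ 3.119×10⁻²⁰ J + 3.787×10⁻¹⁷ J ≈ 3.791×10⁻¹⁷ J.
v_f = √(2·3.791×10⁻¹⁷/1.883×10⁻²⁸) ≈ 6.35×10⁵ m/s.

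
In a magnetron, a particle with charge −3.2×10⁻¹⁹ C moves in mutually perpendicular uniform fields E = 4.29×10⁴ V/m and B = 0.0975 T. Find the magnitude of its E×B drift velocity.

v_d ≈ 4.40×10⁵ m/s

The E×B drift speed is v_d = E/B.
v_d = 4.29×10⁴/0.0975 = 4.40×10⁵ m/s.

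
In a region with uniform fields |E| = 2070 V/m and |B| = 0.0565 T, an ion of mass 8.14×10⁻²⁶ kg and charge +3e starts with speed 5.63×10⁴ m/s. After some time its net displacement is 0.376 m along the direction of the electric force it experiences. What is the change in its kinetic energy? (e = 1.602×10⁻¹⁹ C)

ΔKE ≈ 3.74×10⁻¹⁶ J

The magnetic force is always ⟂ v and does no work; only the electric force changes KE.
ΔKE = F_E · d = |q|E d = (4.806×10⁻¹⁹)(2070)(0.376) ≈ 3.74×10⁻¹⁶ J.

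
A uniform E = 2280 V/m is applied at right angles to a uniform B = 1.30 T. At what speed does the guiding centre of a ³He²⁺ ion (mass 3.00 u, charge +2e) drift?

The steady drift has the magnetic force balancing the electric force, so v_d = E/B.
v_d = 2280/1.30 = 1750 m/s.

v_d ≈ 1750 m/s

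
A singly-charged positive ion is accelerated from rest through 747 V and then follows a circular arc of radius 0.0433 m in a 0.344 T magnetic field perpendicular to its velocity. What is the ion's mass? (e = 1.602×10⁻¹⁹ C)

Combine |q|V = ½mv² and r = mv/(|q|B): eliminate v to get m = qB²r²/(2V).
m = (1.602×10⁻¹⁹)(0.344)²(0.0433)²/(2·747) ≈ 2.38×10⁻²⁶ kg.

m ≈ 2.38×10⁻²⁶ kg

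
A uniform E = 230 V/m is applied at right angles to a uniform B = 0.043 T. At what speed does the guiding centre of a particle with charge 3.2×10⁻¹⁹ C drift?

In crossed fields the guiding centre drifts at v_d = |E×B|/B² = E/B, independent of charge and mass.
v_d = 230/0.043 = 5300 m/s.

v_d ≈ 5300 m/s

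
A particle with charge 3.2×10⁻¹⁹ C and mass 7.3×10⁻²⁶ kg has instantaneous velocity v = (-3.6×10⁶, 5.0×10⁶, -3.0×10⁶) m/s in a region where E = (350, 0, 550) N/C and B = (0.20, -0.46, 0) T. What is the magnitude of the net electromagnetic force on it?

v×B = (-1.38×10⁶, -6.00×10⁵, 6.56×10⁵) N/C.
E + v×B = (-1.38×10⁶, -6.00×10⁵, 6.57×10⁵) N/C.
F = q(E + v×B) = (3.2×10⁻¹⁹ C)·(-1.38×10⁶, -6.00×10⁵, 6.57×10⁵) = (-4.41×10⁻¹³, -1.92×10⁻¹³, 2.10×10⁻¹³) N.
|F| = 5.25×10⁻¹³ N.

|F| ≈ 5.25×10⁻¹³ N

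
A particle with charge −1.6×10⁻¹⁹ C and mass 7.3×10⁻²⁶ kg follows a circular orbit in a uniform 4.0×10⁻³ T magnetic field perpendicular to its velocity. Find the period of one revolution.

T ≈ 7.2×10⁻⁴ s

The cyclotron period depends only on m, q, B: T = 2πm/(|q|B).
T = 2π(7.3×10⁻²⁶)/((1.6×10⁻¹⁹)(4.0×10⁻³)) ≈ 7.2×10⁻⁴ s.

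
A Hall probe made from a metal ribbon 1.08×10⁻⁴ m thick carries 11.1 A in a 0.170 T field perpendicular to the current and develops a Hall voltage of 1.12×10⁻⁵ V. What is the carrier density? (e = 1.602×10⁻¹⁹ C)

n ≈ 9.74×10²⁷ m⁻³

From V_H = IB/(n e t), n = IB/(V_H e t).
n = (11.1)(0.170)/((1.12×10⁻⁵)(1.602×10⁻¹⁹)(1.08×10⁻⁴)) ≈ 9.74×10²⁷ m⁻³.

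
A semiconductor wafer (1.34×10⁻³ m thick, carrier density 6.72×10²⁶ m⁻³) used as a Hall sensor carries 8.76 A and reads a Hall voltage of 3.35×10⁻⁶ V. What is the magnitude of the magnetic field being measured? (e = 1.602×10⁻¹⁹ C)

B ≈ 0.0552 T

From V_H = IB/(n e t), B = V_H n e t / I.
B = (3.35×10⁻⁶)(6.72×10²⁶)(1.602×10⁻¹⁹)(1.34×10⁻³)/8.76 ≈ 0.0552 T.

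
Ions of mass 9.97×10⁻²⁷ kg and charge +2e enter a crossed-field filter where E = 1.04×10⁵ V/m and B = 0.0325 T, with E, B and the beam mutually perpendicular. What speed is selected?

For undeflected motion the electric and magnetic forces balance: qE = qvB.
v = E/B = 1.04×10⁵/0.0325 = 3.20×10⁶ m/s.

v = 3.20×10⁶ m/s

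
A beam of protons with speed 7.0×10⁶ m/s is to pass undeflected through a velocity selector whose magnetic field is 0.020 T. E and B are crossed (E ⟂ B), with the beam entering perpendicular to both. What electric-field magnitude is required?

E = 1.4×10⁵ V/m

For straight-line motion qE = qvB, so E = vB.
E = 7.0×10⁶ × 0.020 = 1.4×10⁵ V/m.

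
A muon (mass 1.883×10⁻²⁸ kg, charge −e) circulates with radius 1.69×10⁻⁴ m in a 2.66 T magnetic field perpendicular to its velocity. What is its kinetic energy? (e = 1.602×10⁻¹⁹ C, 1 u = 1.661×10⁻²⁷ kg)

v = |q|Br/m, then KE = ½mv² = (qBr)²/(2m).
v = (1.602×10⁻¹⁹)(2.66)(1.69×10⁻⁴)/1.883×10⁻²⁸ ≈ 3.825×10⁵ m/s.
KE = ½(1.883×10⁻²⁸)(3.825×10⁵)² ≈ 1.38×10⁻¹⁷ J.

KE ≈ 1.38×10⁻¹⁷ J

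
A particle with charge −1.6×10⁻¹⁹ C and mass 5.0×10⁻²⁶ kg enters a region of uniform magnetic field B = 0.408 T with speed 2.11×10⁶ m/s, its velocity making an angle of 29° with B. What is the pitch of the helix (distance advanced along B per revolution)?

v∥ = v cosθ = 2.11×10⁶·cos29° ≈ 1.845×10⁶ m/s.
T = 2πm/(|q|B) = 2π(5.0×10⁻²⁶)/((1.6×10⁻¹⁹)(0.408)) ≈ 4.812×10⁻⁶ s.
pitch = v∥ T = (1.845×10⁶)(4.812×10⁻⁶) ≈ 8.88 m.

p ≈ 8.88 m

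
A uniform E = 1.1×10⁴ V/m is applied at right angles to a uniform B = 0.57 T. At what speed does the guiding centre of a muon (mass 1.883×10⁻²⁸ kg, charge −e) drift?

v_d ≈ 1.9×10⁴ m/s

The E×B drift speed is v_d = E/B.
v_d = 1.1×10⁴/0.57 = 1.9×10⁴ m/s.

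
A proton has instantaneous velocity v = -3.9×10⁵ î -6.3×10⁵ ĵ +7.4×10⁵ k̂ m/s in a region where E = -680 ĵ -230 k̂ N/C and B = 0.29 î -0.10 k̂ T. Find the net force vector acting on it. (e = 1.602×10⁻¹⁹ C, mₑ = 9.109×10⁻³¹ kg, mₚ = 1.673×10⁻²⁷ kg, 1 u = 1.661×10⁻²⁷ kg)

v×B = (6.30×10⁴, 1.76×10⁵, 1.83×10⁵) N/C.
E + v×B = (6.30×10⁴, 1.75×10⁵, 1.82×10⁵) N/C.
F = q(E + v×B) = (1.602×10⁻¹⁹ C)·(6.30×10⁴, 1.75×10⁵, 1.82×10⁵) = (1.01×10⁻¹⁴, 2.80×10⁻¹⁴, 2.92×10⁻¹⁴) N.

F ≈ (1.01×10⁻¹⁴, 2.80×10⁻¹⁴, 2.92×10⁻¹⁴) N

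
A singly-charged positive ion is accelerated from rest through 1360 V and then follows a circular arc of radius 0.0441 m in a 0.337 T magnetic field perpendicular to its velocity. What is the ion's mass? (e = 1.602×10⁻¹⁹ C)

m ≈ 1.30×10⁻²⁶ kg

Combine |q|V = ½mv² and r = mv/(|q|B): eliminate v to get m = qB²r²/(2V).
m = (1.602×10⁻¹⁹)(0.337)²(0.0441)²/(2·1360) ≈ 1.30×10⁻²⁶ kg.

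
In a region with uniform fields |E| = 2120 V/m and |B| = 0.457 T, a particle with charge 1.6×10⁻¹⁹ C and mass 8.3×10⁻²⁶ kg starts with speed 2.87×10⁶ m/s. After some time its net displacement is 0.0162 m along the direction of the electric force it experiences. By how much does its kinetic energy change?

The magnetic force is always ⟂ v and does no work; only the electric force changes KE.
ΔKE = F_E · d = |q|E d = (1.6×10⁻¹⁹)(2120)(0.0162) ≈ 5.50×10⁻¹⁸ J.

ΔKE ≈ 5.50×10⁻¹⁸ J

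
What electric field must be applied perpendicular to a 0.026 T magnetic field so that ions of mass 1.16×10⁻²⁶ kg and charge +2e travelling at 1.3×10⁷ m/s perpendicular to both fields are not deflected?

E = 3.4×10⁵ V/m

For straight-line motion qE = qvB, so E = vB.
E = 1.3×10⁷ × 0.026 = 3.4×10⁵ V/m.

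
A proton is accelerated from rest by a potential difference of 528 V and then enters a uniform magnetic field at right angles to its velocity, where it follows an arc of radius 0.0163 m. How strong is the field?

v = √(2|q|V/m) = √(2·1.602×10⁻¹⁹·528/1.673×10⁻²⁷) ≈ 3.180×10⁵ m/s.
B = mv/(|q|r) = (1.673×10⁻²⁷)(3.180×10⁵)/((1.602×10⁻¹⁹)(0.0163)) ≈ 0.204 T.

B ≈ 0.204 T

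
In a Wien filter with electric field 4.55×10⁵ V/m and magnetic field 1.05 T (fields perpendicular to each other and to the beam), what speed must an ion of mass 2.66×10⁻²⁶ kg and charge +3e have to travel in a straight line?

v = 4.33×10⁵ m/s

Straight-line motion ⇒ electric and magnetic forces cancel, so E = vB.
v = E/B = 4.55×10⁵/1.05 = 4.33×10⁵ m/s.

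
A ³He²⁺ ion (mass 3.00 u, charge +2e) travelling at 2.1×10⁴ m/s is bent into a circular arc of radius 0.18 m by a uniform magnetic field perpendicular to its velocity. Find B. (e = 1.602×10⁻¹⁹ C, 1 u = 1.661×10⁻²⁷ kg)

From |q|vB = mv²/r, B = mv/(|q|r).
B = (4.983×10⁻²⁷)(2.1×10⁴)/((3.204×10⁻¹⁹)(0.18)) ≈ 1.8×10⁻³ T.

B ≈ 1.8×10⁻³ T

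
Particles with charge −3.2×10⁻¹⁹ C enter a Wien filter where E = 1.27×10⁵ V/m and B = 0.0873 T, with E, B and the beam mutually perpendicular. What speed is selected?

Zero net Lorentz force requires |qE| = |q v×B|, i.e. E = vB.
v = E/B = 1.27×10⁵/0.0873 = 1.45×10⁶ m/s.

v = 1.45×10⁶ m/s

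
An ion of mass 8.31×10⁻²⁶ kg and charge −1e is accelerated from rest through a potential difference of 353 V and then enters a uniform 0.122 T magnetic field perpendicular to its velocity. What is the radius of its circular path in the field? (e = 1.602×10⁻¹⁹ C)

Acceleration: |q|V = ½mv² ⇒ v = √(2|q|V/m) = √(2·1.602×10⁻¹⁹·353/8.31×10⁻²⁶) ≈ 3.689×10⁴ m/s.
In the field: r = mv/(|q|B) = (8.31×10⁻²⁶)(3.689×10⁴)/((1.602×10⁻¹⁹)(0.122)) ≈ 0.157 m.

r ≈ 0.157 m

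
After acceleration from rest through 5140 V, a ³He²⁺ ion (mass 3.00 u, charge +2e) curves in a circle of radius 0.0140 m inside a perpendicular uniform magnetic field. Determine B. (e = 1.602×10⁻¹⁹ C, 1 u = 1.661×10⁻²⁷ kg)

B ≈ 0.903 T

v = √(2|q|V/m) = √(2·3.204×10⁻¹⁹·5140/4.983×10⁻²⁷) ≈ 8.130×10⁵ m/s.
B = mv/(|q|r) = (4.983×10⁻²⁷)(8.130×10⁵)/((3.204×10⁻¹⁹)(0.0140)) ≈ 0.903 T.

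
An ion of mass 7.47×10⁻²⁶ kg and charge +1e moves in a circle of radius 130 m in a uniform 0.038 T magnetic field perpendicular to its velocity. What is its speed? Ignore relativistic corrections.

From |q|vB = mv²/r, v = |q|Br/m.
v = (1.602×10⁻¹⁹)(0.038)(130)/7.47×10⁻²⁶ ≈ 1.1×10⁷ m/s.

v ≈ 1.1×10⁷ m/s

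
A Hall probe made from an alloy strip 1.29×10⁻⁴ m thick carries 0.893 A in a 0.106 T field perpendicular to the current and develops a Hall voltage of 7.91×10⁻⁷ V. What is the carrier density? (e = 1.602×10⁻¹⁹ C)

n ≈ 5.79×10²⁷ m⁻³

From V_H = IB/(n e t), n = IB/(V_H e t).
n = (0.893)(0.106)/((7.91×10⁻⁷)(1.602×10⁻¹⁹)(1.29×10⁻⁴)) ≈ 5.79×10²⁷ m⁻³.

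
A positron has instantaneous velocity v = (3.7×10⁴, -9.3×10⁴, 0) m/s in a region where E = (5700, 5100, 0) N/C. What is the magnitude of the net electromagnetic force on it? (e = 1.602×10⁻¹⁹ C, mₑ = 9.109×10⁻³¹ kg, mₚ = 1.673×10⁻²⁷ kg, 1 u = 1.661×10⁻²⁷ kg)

Only an electric field acts, so F = qE = (1.602×10⁻¹⁹ C)·(5700, 5100, 0) = (9.13×10⁻¹⁶, 8.17×10⁻¹⁶, 0) N.
|F| = 1.23×10⁻¹⁵ N.

|F| ≈ 1.23×10⁻¹⁵ N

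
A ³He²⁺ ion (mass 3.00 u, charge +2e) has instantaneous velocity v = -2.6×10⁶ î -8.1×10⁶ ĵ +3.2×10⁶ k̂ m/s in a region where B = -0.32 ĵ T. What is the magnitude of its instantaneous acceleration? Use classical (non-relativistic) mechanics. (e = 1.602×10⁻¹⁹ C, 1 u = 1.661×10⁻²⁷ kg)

v×B = (1.02×10⁶, 0, 8.32×10⁵) N/C.
F = q v×B = (3.204×10⁻¹⁹ C)·(1.02×10⁶, 0, 8.32×10⁵) = (3.28×10⁻¹³, 0, 2.67×10⁻¹³) N.
|a| = |F|/m = 4.227×10⁻¹³/4.983×10⁻²⁷ ≈ 8.48×10¹³ m/s².

|a| ≈ 8.48×10¹³ m/s²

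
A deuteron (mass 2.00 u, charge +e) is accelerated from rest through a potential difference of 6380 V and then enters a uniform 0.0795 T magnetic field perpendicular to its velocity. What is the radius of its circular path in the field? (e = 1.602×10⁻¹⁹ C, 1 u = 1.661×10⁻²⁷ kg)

Acceleration: |q|V = ½mv² ⇒ v = √(2|q|V/m) = √(2·1.602×10⁻¹⁹·6380/3.322×10⁻²⁷) ≈ 7.844×10⁵ m/s.
In the field: r = mv/(|q|B) = (3.322×10⁻²⁷)(7.844×10⁵)/((1.602×10⁻¹⁹)(0.0795)) ≈ 0.205 m.

r ≈ 0.205 m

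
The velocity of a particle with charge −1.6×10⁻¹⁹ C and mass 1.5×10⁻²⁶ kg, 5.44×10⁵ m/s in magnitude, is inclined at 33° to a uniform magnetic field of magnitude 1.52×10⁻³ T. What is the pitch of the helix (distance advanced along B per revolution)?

v∥ = v cosθ = 5.44×10⁵·cos33° ≈ 4.562×10⁵ m/s.
T = 2πm/(|q|B) = 2π(1.5×10⁻²⁶)/((1.6×10⁻¹⁹)(1.52×10⁻³)) ≈ 3.875×10⁻⁴ s.
pitch = v∥ T = (4.562×10⁵)(3.875×10⁻⁴) ≈ 177 m.

p ≈ 177 m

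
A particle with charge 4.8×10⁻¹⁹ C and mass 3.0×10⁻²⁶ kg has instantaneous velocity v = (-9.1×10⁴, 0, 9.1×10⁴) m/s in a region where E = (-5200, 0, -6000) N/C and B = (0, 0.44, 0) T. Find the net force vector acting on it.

F ≈ (-2.17×10⁻¹⁴, 0, -2.21×10⁻¹⁴) N

v×B = (-4.00×10⁴, 0, -4.00×10⁴) N/C.
E + v×B = (-4.52×10⁴, 0, -4.60×10⁴) N/C.
F = q(E + v×B) = (4.8×10⁻¹⁹ C)·(-4.52×10⁴, 0, -4.60×10⁴) = (-2.17×10⁻¹⁴, 0, -2.21×10⁻¹⁴) N.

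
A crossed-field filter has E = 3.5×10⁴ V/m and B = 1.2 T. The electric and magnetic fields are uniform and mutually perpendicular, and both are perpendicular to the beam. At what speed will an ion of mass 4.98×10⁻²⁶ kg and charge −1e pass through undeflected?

For undeflected motion the electric and magnetic forces balance: qE = qvB.
v = E/B = 3.5×10⁴/1.2 = 2.9×10⁴ m/s.

v = 2.9×10⁴ m/s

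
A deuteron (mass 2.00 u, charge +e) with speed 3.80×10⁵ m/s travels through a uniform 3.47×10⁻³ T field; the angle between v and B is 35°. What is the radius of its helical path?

r ≈ 1.30 m

v⊥ = v sinθ = 3.80×10⁵·sin35° ≈ 2.180×10⁵ m/s.
r = m v⊥/(|q|B) = (3.322×10⁻²⁷)(2.180×10⁵)/((1.602×10⁻¹⁹)(3.47×10⁻³)) ≈ 1.30 m.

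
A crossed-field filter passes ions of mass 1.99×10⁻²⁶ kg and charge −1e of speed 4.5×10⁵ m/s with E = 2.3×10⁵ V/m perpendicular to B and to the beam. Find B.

Balance of forces in the selector: qE = qvB ⇒ B = E/v.
B = 2.3×10⁵/4.5×10⁵ = 0.51 T.

B = 0.51 T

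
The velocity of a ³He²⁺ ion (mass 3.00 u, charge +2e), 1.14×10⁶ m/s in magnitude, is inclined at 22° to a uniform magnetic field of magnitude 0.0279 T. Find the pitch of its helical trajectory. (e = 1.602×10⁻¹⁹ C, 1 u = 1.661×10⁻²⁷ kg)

p ≈ 3.70 m

v∥ = v cosθ = 1.14×10⁶·cos22° ≈ 1.057×10⁶ m/s.
T = 2πm/(|q|B) = 2π(4.983×10⁻²⁷)/((3.204×10⁻¹⁹)(0.0279)) ≈ 3.502×10⁻⁶ s.
pitch = v∥ T = (1.057×10⁶)(3.502×10⁻⁶) ≈ 3.70 m.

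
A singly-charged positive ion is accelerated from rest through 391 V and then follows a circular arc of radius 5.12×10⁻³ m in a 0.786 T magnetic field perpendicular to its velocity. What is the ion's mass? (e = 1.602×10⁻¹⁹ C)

m ≈ 3.32×10⁻²⁷ kg

Combine |q|V = ½mv² and r = mv/(|q|B): eliminate v to get m = qB²r²/(2V).
m = (1.602×10⁻¹⁹)(0.786)²(5.12×10⁻³)²/(2·391) ≈ 3.32×10⁻²⁷ kg.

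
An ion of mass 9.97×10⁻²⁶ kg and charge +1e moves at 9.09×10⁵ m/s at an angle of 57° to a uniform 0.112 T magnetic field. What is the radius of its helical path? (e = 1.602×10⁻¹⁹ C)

r ≈ 4.24 m

v⊥ = v sinθ = 9.09×10⁵·sin57° ≈ 7.624×10⁵ m/s.
r = m v⊥/(|q|B) = (9.97×10⁻²⁶)(7.624×10⁵)/((1.602×10⁻¹⁹)(0.112)) ≈ 4.24 m.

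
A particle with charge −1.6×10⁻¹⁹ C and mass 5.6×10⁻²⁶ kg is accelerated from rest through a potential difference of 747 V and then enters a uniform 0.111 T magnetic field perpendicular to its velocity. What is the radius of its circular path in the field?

Acceleration: |q|V = ½mv² ⇒ v = √(2|q|V/m) = √(2·1.6×10⁻¹⁹·747/5.6×10⁻²⁶) ≈ 6.533×10⁴ m/s.
In the field: r = mv/(|q|B) = (5.6×10⁻²⁶)(6.533×10⁴)/((1.6×10⁻¹⁹)(0.111)) ≈ 0.206 m.

r ≈ 0.206 m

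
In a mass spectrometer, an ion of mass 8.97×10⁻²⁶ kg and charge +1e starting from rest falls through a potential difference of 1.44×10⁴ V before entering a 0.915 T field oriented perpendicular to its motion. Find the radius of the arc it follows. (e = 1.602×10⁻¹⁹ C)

r ≈ 0.139 m

Acceleration: |q|V = ½mv² ⇒ v = √(2|q|V/m) = √(2·1.602×10⁻¹⁹·1.44×10⁴/8.97×10⁻²⁶) ≈ 2.268×10⁵ m/s.
In the field: r = mv/(|q|B) = (8.97×10⁻²⁶)(2.268×10⁵)/((1.602×10⁻¹⁹)(0.915)) ≈ 0.139 m.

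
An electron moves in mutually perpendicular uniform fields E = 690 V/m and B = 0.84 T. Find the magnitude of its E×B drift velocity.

v_d ≈ 820 m/s

The E×B drift speed is v_d = E/B.
v_d = 690/0.84 = 820 m/s.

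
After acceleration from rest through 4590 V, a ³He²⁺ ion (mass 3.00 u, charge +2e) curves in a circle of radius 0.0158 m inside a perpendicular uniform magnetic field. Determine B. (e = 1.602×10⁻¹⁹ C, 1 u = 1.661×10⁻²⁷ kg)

v = √(2|q|V/m) = √(2·3.204×10⁻¹⁹·4590/4.983×10⁻²⁷) ≈ 7.683×10⁵ m/s.
B = mv/(|q|r) = (4.983×10⁻²⁷)(7.683×10⁵)/((3.204×10⁻¹⁹)(0.0158)) ≈ 0.756 T.

B ≈ 0.756 T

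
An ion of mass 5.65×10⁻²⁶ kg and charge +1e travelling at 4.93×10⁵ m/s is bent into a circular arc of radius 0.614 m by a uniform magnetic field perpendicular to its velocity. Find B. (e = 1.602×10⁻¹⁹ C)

B ≈ 0.283 T

From |q|vB = mv²/r, B = mv/(|q|r).
B = (5.65×10⁻²⁶)(4.93×10⁵)/((1.602×10⁻¹⁹)(0.614)) ≈ 0.283 T.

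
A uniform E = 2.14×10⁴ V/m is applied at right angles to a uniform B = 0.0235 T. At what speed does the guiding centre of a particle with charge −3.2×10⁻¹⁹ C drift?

v_d ≈ 9.11×10⁵ m/s

In crossed fields the guiding centre drifts at v_d = |E×B|/B² = E/B, independent of charge and mass.
v_d = 2.14×10⁴/0.0235 = 9.11×10⁵ m/s.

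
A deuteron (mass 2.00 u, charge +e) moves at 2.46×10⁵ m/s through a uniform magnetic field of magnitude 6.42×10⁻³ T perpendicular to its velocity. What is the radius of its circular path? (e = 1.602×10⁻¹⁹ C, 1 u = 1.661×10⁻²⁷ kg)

The magnetic force provides the centripetal force: |q|vB = mv²/r.
r = mv/(|q|B) = (3.322×10⁻²⁷)(2.46×10⁵)/((1.602×10⁻¹⁹)(6.42×10⁻³)) ≈ 0.795 m.

r ≈ 0.795 m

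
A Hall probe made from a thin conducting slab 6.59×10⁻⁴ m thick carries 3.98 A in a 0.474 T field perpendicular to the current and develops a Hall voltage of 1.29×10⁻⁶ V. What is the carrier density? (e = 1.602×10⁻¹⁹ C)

From V_H = IB/(n e t), n = IB/(V_H e t).
n = (3.98)(0.474)/((1.29×10⁻⁶)(1.602×10⁻¹⁹)(6.59×10⁻⁴)) ≈ 1.39×10²⁸ m⁻³.

n ≈ 1.39×10²⁸ m⁻³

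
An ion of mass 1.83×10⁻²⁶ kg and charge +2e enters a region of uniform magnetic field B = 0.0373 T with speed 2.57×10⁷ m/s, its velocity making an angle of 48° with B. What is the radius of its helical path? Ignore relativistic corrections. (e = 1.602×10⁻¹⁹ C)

v⊥ = v sinθ = 2.57×10⁷·sin48° ≈ 1.910×10⁷ m/s.
r = m v⊥/(|q|B) = (1.83×10⁻²⁶)(1.910×10⁷)/((3.204×10⁻¹⁹)(0.0373)) ≈ 29.2 m.

r ≈ 29.2 m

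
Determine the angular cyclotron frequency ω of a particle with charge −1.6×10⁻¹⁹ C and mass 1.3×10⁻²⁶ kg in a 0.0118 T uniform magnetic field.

ω = |q|B/m.
ω = (1.6×10⁻¹⁹)(0.0118)/1.3×10⁻²⁶ ≈ 1.45×10⁵ rad/s.

ω ≈ 1.45×10⁵ rad/s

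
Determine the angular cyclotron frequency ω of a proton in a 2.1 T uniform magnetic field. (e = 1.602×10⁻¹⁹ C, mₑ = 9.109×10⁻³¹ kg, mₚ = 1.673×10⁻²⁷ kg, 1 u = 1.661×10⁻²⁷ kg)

ω ≈ 2.0×10⁸ rad/s

ω = |q|B/m.
ω = (1.602×10⁻¹⁹)(2.1)/1.673×10⁻²⁷ ≈ 2.0×10⁸ rad/s.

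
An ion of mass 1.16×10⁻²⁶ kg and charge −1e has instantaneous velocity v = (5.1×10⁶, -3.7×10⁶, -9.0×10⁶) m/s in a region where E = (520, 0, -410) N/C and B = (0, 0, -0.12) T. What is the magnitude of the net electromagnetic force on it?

|F| ≈ 1.21×10⁻¹³ N

v×B = (4.44×10⁵, 6.12×10⁵, 0) N/C.
E + v×B = (4.45×10⁵, 6.12×10⁵, -410) N/C.
F = q(E + v×B) = (−1.602×10⁻¹⁹ C)·(4.45×10⁵, 6.12×10⁵, -410) = (-7.12×10⁻¹⁴, -9.80×10⁻¹⁴, 6.57×10⁻¹⁷) N.
|F| = 1.21×10⁻¹³ N.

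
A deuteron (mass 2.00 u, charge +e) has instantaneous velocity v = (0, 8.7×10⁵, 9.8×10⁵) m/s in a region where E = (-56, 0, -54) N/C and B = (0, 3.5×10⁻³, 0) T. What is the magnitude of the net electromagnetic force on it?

v×B = (-3430, 0, 0) N/C.
E + v×B = (-3490, 0, -54.0) N/C.
F = q(E + v×B) = (1.602×10⁻¹⁹ C)·(-3490, 0, -54.0) = (-5.58×10⁻¹⁶, 0, -8.65×10⁻¹⁸) N.
|F| = 5.59×10⁻¹⁶ N.

|F| ≈ 5.59×10⁻¹⁶ N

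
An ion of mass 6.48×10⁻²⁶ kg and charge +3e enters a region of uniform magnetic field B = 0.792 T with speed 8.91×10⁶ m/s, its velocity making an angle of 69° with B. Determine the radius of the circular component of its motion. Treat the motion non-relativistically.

r ≈ 1.42 m

v⊥ = v sinθ = 8.91×10⁶·sin69° ≈ 8.318×10⁶ m/s.
r = m v⊥/(|q|B) = (6.48×10⁻²⁶)(8.318×10⁶)/((4.806×10⁻¹⁹)(0.792)) ≈ 1.42 m.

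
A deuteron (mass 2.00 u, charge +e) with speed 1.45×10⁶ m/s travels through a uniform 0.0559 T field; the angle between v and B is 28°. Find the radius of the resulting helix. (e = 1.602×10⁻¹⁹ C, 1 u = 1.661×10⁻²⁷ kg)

v⊥ = v sinθ = 1.45×10⁶·sin28° ≈ 6.807×10⁵ m/s.
r = m v⊥/(|q|B) = (3.322×10⁻²⁷)(6.807×10⁵)/((1.602×10⁻¹⁹)(0.0559)) ≈ 0.253 m.

r ≈ 0.253 m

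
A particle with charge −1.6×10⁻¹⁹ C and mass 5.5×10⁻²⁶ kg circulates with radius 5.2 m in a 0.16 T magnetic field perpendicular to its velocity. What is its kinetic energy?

v = |q|Br/m, then KE = ½mv² = (qBr)²/(2m).
v = (1.6×10⁻¹⁹)(0.16)(5.2)/5.5×10⁻²⁶ ≈ 2.420×10⁶ m/s.
KE = ½(5.5×10⁻²⁶)(2.420×10⁶)² ≈ 1.6×10⁻¹³ J = 1.0×10⁶ eV.

KE ≈ 1.0×10⁶ eV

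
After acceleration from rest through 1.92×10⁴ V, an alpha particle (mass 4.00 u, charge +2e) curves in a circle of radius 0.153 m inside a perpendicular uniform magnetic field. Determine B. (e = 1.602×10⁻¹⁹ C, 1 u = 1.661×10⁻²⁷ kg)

B ≈ 0.184 T

v = √(2|q|V/m) = √(2·3.204×10⁻¹⁹·1.92×10⁴/6.644×10⁻²⁷) ≈ 1.361×10⁶ m/s.
B = mv/(|q|r) = (6.644×10⁻²⁷)(1.361×10⁶)/((3.204×10⁻¹⁹)(0.153)) ≈ 0.184 T.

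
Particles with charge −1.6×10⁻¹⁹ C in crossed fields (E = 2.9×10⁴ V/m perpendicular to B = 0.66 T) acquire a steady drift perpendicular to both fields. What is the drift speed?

v_d ≈ 4.4×10⁴ m/s

In crossed fields the guiding centre drifts at v_d = |E×B|/B² = E/B, independent of charge and mass.
v_d = 2.9×10⁴/0.66 = 4.4×10⁴ m/s.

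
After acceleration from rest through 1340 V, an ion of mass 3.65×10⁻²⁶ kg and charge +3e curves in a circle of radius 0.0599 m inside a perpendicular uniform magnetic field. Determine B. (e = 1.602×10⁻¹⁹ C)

v = √(2|q|V/m) = √(2·4.806×10⁻¹⁹·1340/3.65×10⁻²⁶) ≈ 1.879×10⁵ m/s.
B = mv/(|q|r) = (3.65×10⁻²⁶)(1.879×10⁵)/((4.806×10⁻¹⁹)(0.0599)) ≈ 0.238 T.

B ≈ 0.238 T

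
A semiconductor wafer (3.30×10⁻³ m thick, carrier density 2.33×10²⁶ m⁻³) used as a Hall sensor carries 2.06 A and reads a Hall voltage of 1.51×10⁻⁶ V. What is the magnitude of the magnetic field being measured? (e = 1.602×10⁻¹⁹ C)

From V_H = IB/(n e t), B = V_H n e t / I.
B = (1.51×10⁻⁶)(2.33×10²⁶)(1.602×10⁻¹⁹)(3.30×10⁻³)/2.06 ≈ 0.0903 T.

B ≈ 0.0903 T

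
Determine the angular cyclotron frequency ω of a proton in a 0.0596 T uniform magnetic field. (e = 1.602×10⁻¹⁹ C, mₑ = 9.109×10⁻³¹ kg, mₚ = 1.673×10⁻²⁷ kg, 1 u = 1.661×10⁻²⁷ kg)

ω ≈ 5.71×10⁶ rad/s

ω = |q|B/m.
ω = (1.602×10⁻¹⁹)(0.0596)/1.673×10⁻²⁷ ≈ 5.71×10⁶ rad/s.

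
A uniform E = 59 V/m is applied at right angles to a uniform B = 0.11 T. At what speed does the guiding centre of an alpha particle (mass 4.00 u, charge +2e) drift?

v_d ≈ 540 m/s

In crossed fields the guiding centre drifts at v_d = |E×B|/B² = E/B, independent of charge and mass.
v_d = 59/0.11 = 540 m/s.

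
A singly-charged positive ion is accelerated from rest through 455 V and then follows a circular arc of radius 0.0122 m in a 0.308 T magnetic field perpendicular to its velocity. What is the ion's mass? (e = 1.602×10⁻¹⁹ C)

Combine |q|V = ½mv² and r = mv/(|q|B): eliminate v to get m = qB²r²/(2V).
m = (1.602×10⁻¹⁹)(0.308)²(0.0122)²/(2·455) ≈ 2.49×10⁻²⁷ kg.

m ≈ 2.49×10⁻²⁷ kg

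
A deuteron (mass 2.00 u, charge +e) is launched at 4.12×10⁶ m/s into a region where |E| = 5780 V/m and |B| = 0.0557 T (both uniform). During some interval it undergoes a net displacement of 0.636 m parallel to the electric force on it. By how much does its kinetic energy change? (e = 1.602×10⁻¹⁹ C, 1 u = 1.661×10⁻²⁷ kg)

ΔKE ≈ 5.89×10⁻¹⁶ J

The magnetic force is always ⟂ v and does no work; only the electric force changes KE.
ΔKE = F_E · d = |q|E d = (1.602×10⁻¹⁹)(5780)(0.636) ≈ 5.89×10⁻¹⁶ J.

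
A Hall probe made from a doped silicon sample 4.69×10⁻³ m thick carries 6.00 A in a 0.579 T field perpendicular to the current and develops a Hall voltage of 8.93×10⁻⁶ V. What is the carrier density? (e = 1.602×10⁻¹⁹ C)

From V_H = IB/(n e t), n = IB/(V_H e t).
n = (6.00)(0.579)/((8.93×10⁻⁶)(1.602×10⁻¹⁹)(4.69×10⁻³)) ≈ 5.18×10²⁶ m⁻³.

n ≈ 5.18×10²⁶ m⁻³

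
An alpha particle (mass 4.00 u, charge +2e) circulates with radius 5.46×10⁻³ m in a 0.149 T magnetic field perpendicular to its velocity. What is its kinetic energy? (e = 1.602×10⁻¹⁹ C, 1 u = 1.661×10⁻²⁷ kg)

v = |q|Br/m, then KE = ½mv² = (qBr)²/(2m).
v = (3.204×10⁻¹⁹)(0.149)(5.46×10⁻³)/6.644×10⁻²⁷ ≈ 3.923×10⁴ m/s.
KE = ½(6.644×10⁻²⁷)(3.923×10⁴)² ≈ 5.11×10⁻¹⁸ J = 31.9 eV.

KE ≈ 31.9 eV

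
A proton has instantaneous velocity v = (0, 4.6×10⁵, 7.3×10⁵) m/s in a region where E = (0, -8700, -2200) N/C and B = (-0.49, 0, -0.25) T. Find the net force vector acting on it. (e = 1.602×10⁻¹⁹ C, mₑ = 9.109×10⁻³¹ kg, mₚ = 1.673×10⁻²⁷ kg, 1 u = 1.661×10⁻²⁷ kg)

v×B = (-1.15×10⁵, -3.58×10⁵, 2.25×10⁵) N/C.
E + v×B = (-1.15×10⁵, -3.66×10⁵, 2.23×10⁵) N/C.
F = q(E + v×B) = (1.602×10⁻¹⁹ C)·(-1.15×10⁵, -3.66×10⁵, 2.23×10⁵) = (-1.84×10⁻¹⁴, -5.87×10⁻¹⁴, 3.58×10⁻¹⁴) N.

F ≈ (-1.84×10⁻¹⁴, -5.87×10⁻¹⁴, 3.58×10⁻¹⁴) N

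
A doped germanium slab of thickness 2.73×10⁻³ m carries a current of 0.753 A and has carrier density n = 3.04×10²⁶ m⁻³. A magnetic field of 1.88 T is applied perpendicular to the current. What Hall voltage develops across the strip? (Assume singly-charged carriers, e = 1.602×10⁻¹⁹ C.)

V_H ≈ 1.06×10⁻⁵ V

V_H = IB/(n e t).
V_H = (0.753)(1.88)/((3.04×10²⁶)(1.602×10⁻¹⁹)(2.73×10⁻³)) ≈ 1.06×10⁻⁵ V.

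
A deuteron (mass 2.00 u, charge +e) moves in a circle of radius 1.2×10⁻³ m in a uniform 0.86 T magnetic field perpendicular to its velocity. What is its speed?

v ≈ 5.0×10⁴ m/s

From |q|vB = mv²/r, v = |q|Br/m.
v = (1.602×10⁻¹⁹)(0.86)(1.2×10⁻³)/3.322×10⁻²⁷ ≈ 5.0×10⁴ m/s.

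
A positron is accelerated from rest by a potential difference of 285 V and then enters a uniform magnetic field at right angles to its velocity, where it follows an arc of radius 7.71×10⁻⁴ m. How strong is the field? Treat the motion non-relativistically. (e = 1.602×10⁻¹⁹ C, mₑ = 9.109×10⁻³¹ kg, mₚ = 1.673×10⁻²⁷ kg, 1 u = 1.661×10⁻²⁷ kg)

B ≈ 0.0738 T

v = √(2|q|V/m) = √(2·1.602×10⁻¹⁹·285/9.109×10⁻³¹) ≈ 1.001×10⁷ m/s.
B = mv/(|q|r) = (9.109×10⁻³¹)(1.001×10⁷)/((1.602×10⁻¹⁹)(7.71×10⁻⁴)) ≈ 0.0738 T.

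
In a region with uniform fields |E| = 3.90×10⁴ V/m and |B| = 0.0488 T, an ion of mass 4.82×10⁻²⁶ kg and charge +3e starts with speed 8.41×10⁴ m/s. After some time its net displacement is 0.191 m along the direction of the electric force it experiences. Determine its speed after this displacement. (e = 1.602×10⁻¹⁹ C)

B does no work; ΔKE = |q|E d.
½mv_f² = ½mv₀² + |q|Ed = ½(4.82×10⁻²⁶)(8.41×10⁴)² + (4.806×10⁻¹⁹)(3.90×10⁴)(0.191) ≈ 1.705×10⁻¹⁶ J + 3.580×10⁻¹⁵ J ≈ 3.750×10⁻¹⁵ J.
v_f = √(2·3.750×10⁻¹⁵/4.82×10⁻²⁶) ≈ 3.94×10⁵ m/s.

v_f ≈ 3.94×10⁵ m/s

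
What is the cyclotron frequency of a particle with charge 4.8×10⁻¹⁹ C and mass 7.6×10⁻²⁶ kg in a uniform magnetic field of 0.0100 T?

f ≈ 1.01×10⁴ Hz

f = |q|B/(2πm).
f = (4.8×10⁻¹⁹)(0.0100)/(2π·7.6×10⁻²⁶) ≈ 1.01×10⁴ Hz.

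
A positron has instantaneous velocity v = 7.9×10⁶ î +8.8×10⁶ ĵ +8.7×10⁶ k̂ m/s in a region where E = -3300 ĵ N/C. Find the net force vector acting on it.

F ≈ (0, -5.29×10⁻¹⁶, 0) N

Only an electric field acts, so F = qE = (1.602×10⁻¹⁹ C)·(0, -3300, 0) = (0, -5.29×10⁻¹⁶, 0) N.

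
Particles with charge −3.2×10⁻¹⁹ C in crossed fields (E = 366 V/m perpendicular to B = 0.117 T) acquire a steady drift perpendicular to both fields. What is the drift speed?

v_d ≈ 3130 m/s

The steady drift has the magnetic force balancing the electric force, so v_d = E/B.
v_d = 366/0.117 = 3130 m/s.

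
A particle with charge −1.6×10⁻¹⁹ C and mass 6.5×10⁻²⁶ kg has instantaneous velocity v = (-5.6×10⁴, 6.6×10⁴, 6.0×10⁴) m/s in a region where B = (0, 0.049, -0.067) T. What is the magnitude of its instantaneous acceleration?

|a| ≈ 2.14×10¹⁰ m/s²

v×B = (-7360, -3750, -2740) N/C.
F = q v×B = (−1.6×10⁻¹⁹ C)·(-7360, -3750, -2740) = (1.18×10⁻¹⁵, 6.00×10⁻¹⁶, 4.39×10⁻¹⁶) N.
|a| = |F|/m = 1.393×10⁻¹⁵/6.5×10⁻²⁶ ≈ 2.14×10¹⁰ m/s².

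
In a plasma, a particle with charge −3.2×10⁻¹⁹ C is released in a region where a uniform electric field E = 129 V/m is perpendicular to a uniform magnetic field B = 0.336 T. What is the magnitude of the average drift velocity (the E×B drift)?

v_d ≈ 384 m/s

The steady drift has the magnetic force balancing the electric force, so v_d = E/B.
v_d = 129/0.336 = 384 m/s.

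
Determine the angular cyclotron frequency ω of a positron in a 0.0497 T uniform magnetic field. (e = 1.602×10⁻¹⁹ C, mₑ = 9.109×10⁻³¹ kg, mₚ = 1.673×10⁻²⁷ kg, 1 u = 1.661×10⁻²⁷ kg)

ω ≈ 8.74×10⁹ rad/s

ω = |q|B/m.
ω = (1.602×10⁻¹⁹)(0.0497)/9.109×10⁻³¹ ≈ 8.74×10⁹ rad/s.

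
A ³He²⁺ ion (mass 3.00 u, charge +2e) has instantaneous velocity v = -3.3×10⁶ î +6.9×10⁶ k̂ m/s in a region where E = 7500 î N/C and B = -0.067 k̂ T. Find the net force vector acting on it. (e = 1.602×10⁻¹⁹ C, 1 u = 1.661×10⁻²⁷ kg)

F ≈ (2.40×10⁻¹⁵, -7.08×10⁻¹⁴, 0) N

v×B = (0, -2.21×10⁵, 0) N/C.
E + v×B = (7500, -2.21×10⁵, 0) N/C.
F = q(E + v×B) = (3.204×10⁻¹⁹ C)·(7500, -2.21×10⁵, 0) = (2.40×10⁻¹⁵, -7.08×10⁻¹⁴, 0) N.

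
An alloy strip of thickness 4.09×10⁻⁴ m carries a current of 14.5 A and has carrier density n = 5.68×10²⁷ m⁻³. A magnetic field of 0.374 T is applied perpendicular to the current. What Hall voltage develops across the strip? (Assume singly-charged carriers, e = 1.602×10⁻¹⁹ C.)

V_H = IB/(n e t).
V_H = (14.5)(0.374)/((5.68×10²⁷)(1.602×10⁻¹⁹)(4.09×10⁻⁴)) ≈ 1.46×10⁻⁵ V.

V_H ≈ 1.46×10⁻⁵ V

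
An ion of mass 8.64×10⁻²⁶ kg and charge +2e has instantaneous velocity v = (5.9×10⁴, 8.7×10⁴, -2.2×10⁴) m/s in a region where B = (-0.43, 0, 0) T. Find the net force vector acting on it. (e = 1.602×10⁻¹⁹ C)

F ≈ (0, 3.03×10⁻¹⁵, 1.20×10⁻¹⁴) N

v×B = (0, 9460, 3.74×10⁴) N/C.
F = q v×B = (3.204×10⁻¹⁹ C)·(0, 9460, 3.74×10⁴) = (0, 3.03×10⁻¹⁵, 1.20×10⁻¹⁴) N.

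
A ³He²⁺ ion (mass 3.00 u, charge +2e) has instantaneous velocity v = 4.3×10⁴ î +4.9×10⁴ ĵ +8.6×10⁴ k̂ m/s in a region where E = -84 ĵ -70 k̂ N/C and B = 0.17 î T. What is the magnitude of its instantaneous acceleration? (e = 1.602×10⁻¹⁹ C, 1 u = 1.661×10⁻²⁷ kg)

|a| ≈ 1.08×10¹² m/s²

v×B = (0, 1.46×10⁴, -8330) N/C.
E + v×B = (0, 1.45×10⁴, -8400) N/C.
F = q(E + v×B) = (3.204×10⁻¹⁹ C)·(0, 1.45×10⁴, -8400) = (0, 4.66×10⁻¹⁵, -2.69×10⁻¹⁵) N.
|a| = |F|/m = 5.379×10⁻¹⁵/4.983×10⁻²⁷ ≈ 1.08×10¹² m/s².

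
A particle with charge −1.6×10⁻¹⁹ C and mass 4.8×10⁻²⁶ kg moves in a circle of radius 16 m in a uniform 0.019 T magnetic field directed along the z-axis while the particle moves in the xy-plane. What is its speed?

From |q|vB = mv²/r, v = |q|Br/m.
v = (1.6×10⁻¹⁹)(0.019)(16)/4.8×10⁻²⁶ ≈ 1.0×10⁶ m/s.

v ≈ 1.0×10⁶ m/s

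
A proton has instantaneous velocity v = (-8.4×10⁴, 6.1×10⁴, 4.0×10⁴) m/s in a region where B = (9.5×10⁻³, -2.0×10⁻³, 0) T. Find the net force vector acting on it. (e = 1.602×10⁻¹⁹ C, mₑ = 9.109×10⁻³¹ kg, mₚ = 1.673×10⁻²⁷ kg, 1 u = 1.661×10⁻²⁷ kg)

F ≈ (1.28×10⁻¹⁷, 6.09×10⁻¹⁷, -6.59×10⁻¹⁷) N

v×B = (80.0, 380, -412) N/C.
F = q v×B = (1.602×10⁻¹⁹ C)·(80.0, 380, -412) = (1.28×10⁻¹⁷, 6.09×10⁻¹⁷, -6.59×10⁻¹⁷) N.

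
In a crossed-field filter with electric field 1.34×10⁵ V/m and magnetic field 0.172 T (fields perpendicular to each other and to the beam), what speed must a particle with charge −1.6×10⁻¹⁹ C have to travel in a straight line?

For undeflected motion the electric and magnetic forces balance: qE = qvB.
v = E/B = 1.34×10⁵/0.172 = 7.79×10⁵ m/s.

v = 7.79×10⁵ m/s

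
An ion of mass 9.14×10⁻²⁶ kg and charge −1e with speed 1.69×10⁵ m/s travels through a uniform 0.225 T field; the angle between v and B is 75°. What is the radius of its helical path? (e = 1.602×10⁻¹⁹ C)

v⊥ = v sinθ = 1.69×10⁵·sin75° ≈ 1.632×10⁵ m/s.
r = m v⊥/(|q|B) = (9.14×10⁻²⁶)(1.632×10⁵)/((1.602×10⁻¹⁹)(0.225)) ≈ 0.414 m.

r ≈ 0.414 m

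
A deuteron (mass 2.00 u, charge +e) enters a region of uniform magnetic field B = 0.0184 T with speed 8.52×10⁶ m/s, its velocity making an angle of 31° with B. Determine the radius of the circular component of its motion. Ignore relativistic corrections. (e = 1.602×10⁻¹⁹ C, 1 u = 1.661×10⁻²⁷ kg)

r ≈ 4.95 m

v⊥ = v sinθ = 8.52×10⁶·sin31° ≈ 4.388×10⁶ m/s.
r = m v⊥/(|q|B) = (3.322×10⁻²⁷)(4.388×10⁶)/((1.602×10⁻¹⁹)(0.0184)) ≈ 4.95 m.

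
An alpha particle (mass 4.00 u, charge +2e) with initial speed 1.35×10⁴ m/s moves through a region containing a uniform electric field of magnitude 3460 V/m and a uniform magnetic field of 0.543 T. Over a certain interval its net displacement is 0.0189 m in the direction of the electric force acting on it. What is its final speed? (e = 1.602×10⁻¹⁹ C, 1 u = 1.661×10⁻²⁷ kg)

B does no work; ΔKE = |q|E d.
½mv_f² = ½mv₀² + |q|Ed = ½(6.644×10⁻²⁷)(1.35×10⁴)² + (3.204×10⁻¹⁹)(3460)(0.0189) ≈ 6.054×10⁻¹⁹ J + 2.095×10⁻¹⁷ J ≈ 2.156×10⁻¹⁷ J.
v_f = √(2·2.156×10⁻¹⁷/6.644×10⁻²⁷) ≈ 8.06×10⁴ m/s.

v_f ≈ 8.06×10⁴ m/s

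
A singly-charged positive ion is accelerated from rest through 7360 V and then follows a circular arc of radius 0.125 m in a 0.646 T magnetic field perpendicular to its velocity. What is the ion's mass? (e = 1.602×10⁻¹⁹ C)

Combine |q|V = ½mv² and r = mv/(|q|B): eliminate v to get m = qB²r²/(2V).
m = (1.602×10⁻¹⁹)(0.646)²(0.125)²/(2·7360) ≈ 7.10×10⁻²⁶ kg.

m ≈ 7.10×10⁻²⁶ kg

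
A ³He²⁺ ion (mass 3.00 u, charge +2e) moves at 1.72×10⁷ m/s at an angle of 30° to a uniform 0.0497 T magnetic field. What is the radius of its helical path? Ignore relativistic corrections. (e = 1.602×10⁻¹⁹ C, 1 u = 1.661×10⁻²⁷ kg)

r ≈ 2.69 m

v⊥ = v sinθ = 1.72×10⁷·sin30° ≈ 8.600×10⁶ m/s.
r = m v⊥/(|q|B) = (4.983×10⁻²⁷)(8.600×10⁶)/((3.204×10⁻¹⁹)(0.0497)) ≈ 2.69 m.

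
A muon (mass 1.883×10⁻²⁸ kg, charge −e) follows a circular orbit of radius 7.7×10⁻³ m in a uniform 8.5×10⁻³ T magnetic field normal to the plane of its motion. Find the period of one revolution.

T ≈ 8.7×10⁻⁷ s

The cyclotron period depends only on m, q, B: T = 2πm/(|q|B).
T = 2π(1.883×10⁻²⁸)/((1.602×10⁻¹⁹)(8.5×10⁻³)) ≈ 8.7×10⁻⁷ s.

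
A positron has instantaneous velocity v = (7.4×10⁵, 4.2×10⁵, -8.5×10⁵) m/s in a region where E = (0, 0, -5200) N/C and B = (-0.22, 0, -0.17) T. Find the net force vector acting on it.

v×B = (-7.14×10⁴, 3.13×10⁵, 9.24×10⁴) N/C.
E + v×B = (-7.14×10⁴, 3.13×10⁵, 8.72×10⁴) N/C.
F = q(E + v×B) = (1.602×10⁻¹⁹ C)·(-7.14×10⁴, 3.13×10⁵, 8.72×10⁴) = (-1.14×10⁻¹⁴, 5.01×10⁻¹⁴, 1.40×10⁻¹⁴) N.

F ≈ (-1.14×10⁻¹⁴, 5.01×10⁻¹⁴, 1.40×10⁻¹⁴) N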